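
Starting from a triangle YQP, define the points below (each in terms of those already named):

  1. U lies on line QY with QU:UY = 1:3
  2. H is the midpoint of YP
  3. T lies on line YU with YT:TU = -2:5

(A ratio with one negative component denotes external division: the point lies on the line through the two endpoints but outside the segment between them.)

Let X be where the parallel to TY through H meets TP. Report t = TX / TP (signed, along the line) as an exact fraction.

Choose coordinates Y = (0, 0), Q = (1, 0), P = (0, 1).
1. U lies on line QY with QU:UY = 1:3 ⇒ U = (3/4, 0)
2. H is the midpoint of YP ⇒ H = (0, 1/2)
3. T lies on line YU with YT:TU = -2:5 ⇒ T = (-1/2, 0)
through H parallel to TY: direction (1/2, 0); meets TP at X = (-1/4, 1/2)
X = T + t·(P−T) with t = 1/2

t = 1/2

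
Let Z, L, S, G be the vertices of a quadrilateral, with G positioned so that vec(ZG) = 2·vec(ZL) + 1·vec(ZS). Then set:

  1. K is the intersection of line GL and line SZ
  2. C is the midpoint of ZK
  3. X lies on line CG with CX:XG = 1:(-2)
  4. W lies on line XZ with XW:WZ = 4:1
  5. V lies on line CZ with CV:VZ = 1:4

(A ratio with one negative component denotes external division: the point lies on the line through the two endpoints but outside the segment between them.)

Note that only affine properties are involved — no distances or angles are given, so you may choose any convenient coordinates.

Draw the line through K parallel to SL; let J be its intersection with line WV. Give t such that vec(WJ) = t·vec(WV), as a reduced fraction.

Work in coordinates with Z = (0, 0), L = (1, 0), S = (0, 1), G = (2, 1).
1. K is the intersection of line GL and line SZ ⇒ K = (0, -1)
2. C is the midpoint of ZK ⇒ C = (0, -1/2)
3. X lies on line CG with CX:XG = 1:(-2) ⇒ X = (-2, -2)
4. W lies on line XZ with XW:WZ = 4:1 ⇒ W = (-2/5, -2/5)
5. V lies on line CZ with CV:VZ = 1:4 ⇒ V = (0, -2/5)
through K parallel to SL: direction (1, -1); meets WV at J = (-3/5, -2/5)
J = W + t·(V−W) with t = -1/2

t = -1/2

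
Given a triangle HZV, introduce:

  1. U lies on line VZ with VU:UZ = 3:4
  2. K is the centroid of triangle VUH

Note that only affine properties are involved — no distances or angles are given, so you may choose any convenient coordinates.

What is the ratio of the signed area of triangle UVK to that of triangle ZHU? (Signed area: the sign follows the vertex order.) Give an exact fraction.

[UVK]:[ZHU] = -1/4

Work in coordinates with H = (0, 0), Z = (1, 0), V = (0, 1).
1. U lies on line VZ with VU:UZ = 3:4 ⇒ U = (3/7, 4/7)
2. K is the centroid of triangle VUH ⇒ K = (1/7, 11/21)
2·[UVK] = 1/7, 2·[ZHU] = -4/7
[UVK]:[ZHU] = 1/7:-4/7 = -1/4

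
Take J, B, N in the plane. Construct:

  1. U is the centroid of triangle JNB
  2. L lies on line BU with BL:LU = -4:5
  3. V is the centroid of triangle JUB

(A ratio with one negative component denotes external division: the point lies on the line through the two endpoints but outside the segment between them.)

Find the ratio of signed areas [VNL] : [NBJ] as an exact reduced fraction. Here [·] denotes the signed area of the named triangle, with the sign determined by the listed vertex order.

[VNL]:[NBJ] = 20/9

Work in coordinates with J = (0, 0), B = (1, 0), N = (0, 1).
1. U is the centroid of triangle JNB ⇒ U = (1/3, 1/3)
2. L lies on line BU with BL:LU = -4:5 ⇒ L = (11/3, -4/3)
3. V is the centroid of triangle JUB ⇒ V = (4/9, 1/9)
2·[VNL] = -20/9, 2·[NBJ] = -1
[VNL]:[NBJ] = -20/9:-1 = 20/9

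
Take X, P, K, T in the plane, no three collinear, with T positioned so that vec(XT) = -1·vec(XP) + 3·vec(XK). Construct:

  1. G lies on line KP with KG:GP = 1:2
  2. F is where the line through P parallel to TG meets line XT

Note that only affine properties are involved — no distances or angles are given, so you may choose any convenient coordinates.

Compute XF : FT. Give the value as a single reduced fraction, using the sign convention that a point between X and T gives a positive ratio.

XF:FT = -7/2

Assign X = (0, 0), P = (1, 0), K = (0, 1), T = (-1, 3) — the answer is frame-independent, so this choice is without loss of generality.
1. G lies on line KP with KG:GP = 1:2 ⇒ G = (1/3, 2/3)
2. F is where the line through P parallel to TG meets line XT ⇒ F = (-7/5, 21/5)
F = X + t·(T−X) with t = 7/5, so XF:FT = t:(1−t) = 7/5:-2/5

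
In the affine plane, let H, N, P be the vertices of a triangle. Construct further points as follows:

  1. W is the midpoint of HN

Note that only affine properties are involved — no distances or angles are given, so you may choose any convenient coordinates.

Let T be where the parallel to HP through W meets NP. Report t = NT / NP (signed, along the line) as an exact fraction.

Assign H = (0, 0), N = (1, 0), P = (0, 1) — the answer is frame-independent, so this choice is without loss of generality.
1. W is the midpoint of HN ⇒ W = (1/2, 0)
through W parallel to HP: direction (0, 1); meets NP at T = (1/2, 1/2)
T = N + t·(P−N) with t = 1/2

t = 1/2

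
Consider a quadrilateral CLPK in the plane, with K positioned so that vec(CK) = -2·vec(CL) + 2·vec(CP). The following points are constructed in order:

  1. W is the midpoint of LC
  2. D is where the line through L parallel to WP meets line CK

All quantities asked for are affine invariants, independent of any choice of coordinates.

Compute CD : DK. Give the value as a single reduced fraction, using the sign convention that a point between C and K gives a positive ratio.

CD:DK = -1/2

Work in coordinates with C = (0, 0), L = (1, 0), P = (0, 1), K = (-2, 2).
1. W is the midpoint of LC ⇒ W = (1/2, 0)
2. D is where the line through L parallel to WP meets line CK ⇒ D = (2, -2)
D = C + t·(K−C) with t = -1, so CD:DK = t:(1−t) = -1:2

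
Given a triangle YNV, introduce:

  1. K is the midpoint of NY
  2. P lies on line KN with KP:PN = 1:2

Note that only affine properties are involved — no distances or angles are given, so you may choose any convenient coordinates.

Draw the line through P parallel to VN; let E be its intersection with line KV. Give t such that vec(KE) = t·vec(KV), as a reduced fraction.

t = 1/3

Choose coordinates Y = (0, 0), N = (1, 0), V = (0, 1).
1. K is the midpoint of NY ⇒ K = (1/2, 0)
2. P lies on line KN with KP:PN = 1:2 ⇒ P = (2/3, 0)
through P parallel to VN: direction (1, -1); meets KV at E = (1/3, 1/3)
E = K + t·(V−K) with t = 1/3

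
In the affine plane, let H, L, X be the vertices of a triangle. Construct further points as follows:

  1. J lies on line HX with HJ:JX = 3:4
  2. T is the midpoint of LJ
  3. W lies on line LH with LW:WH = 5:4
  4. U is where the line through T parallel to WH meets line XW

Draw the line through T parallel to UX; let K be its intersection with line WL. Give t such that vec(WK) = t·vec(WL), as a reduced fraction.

t = 19/70

Work in coordinates with H = (0, 0), L = (1, 0), X = (0, 1).
1. J lies on line HX with HJ:JX = 3:4 ⇒ J = (0, 3/7)
2. T is the midpoint of LJ ⇒ T = (1/2, 3/14)
3. W lies on line LH with LW:WH = 5:4 ⇒ W = (4/9, 0)
4. U is where the line through T parallel to WH meets line XW ⇒ U = (22/63, 3/14)
through T parallel to UX: direction (-22/63, 11/14); meets WL at K = (25/42, 0)
K = W + t·(L−W) with t = 19/70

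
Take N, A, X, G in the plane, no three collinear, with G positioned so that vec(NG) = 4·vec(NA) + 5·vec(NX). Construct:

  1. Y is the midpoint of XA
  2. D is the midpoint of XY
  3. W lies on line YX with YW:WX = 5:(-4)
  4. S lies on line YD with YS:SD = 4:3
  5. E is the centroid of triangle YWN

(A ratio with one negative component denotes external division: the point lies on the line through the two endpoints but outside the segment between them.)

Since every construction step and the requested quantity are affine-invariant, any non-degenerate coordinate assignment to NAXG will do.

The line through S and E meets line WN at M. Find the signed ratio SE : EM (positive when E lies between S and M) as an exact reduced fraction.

SE:EM = 64/35

Work in coordinates with N = (0, 0), A = (1, 0), X = (0, 1), G = (4, 5).
1. Y is the midpoint of XA ⇒ Y = (1/2, 1/2)
2. D is the midpoint of XY ⇒ D = (1/4, 3/4)
3. W lies on line YX with YW:WX = 5:(-4) ⇒ W = (-2, 3)
4. S lies on line YD with YS:SD = 4:3 ⇒ S = (5/14, 9/14)
5. E is the centroid of triangle YWN ⇒ E = (-1/2, 7/6)
line SE meets WN at M = (-31/32, 93/64)
E = S + t·(M−S) with t = 64/99, so SE:EM = 64/99:35/99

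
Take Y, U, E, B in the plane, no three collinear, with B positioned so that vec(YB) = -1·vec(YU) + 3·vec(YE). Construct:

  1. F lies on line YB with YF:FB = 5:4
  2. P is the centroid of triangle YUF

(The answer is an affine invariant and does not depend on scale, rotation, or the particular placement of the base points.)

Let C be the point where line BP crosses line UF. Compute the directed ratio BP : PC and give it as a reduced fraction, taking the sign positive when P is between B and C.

Assign Y = (0, 0), U = (1, 0), E = (0, 1), B = (-1, 3) — the answer is frame-independent, so this choice is without loss of generality.
1. F lies on line YB with YF:FB = 5:4 ⇒ F = (-5/9, 5/3)
2. P is the centroid of triangle YUF ⇒ P = (4/27, 5/9)
line BP meets UF at C = (-29/153, 65/51)
P = B + t·(C−B) with t = 17/12, so BP:PC = 17/12:-5/12

BP:PC = -17/5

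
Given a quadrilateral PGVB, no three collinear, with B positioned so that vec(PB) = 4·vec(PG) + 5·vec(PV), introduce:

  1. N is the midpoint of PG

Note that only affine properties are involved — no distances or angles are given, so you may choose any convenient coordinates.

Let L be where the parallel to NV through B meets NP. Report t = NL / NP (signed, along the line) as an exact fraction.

t = -12

Work in coordinates with P = (0, 0), G = (1, 0), V = (0, 1), B = (4, 5).
1. N is the midpoint of PG ⇒ N = (1/2, 0)
through B parallel to NV: direction (-1/2, 1); meets NP at L = (13/2, 0)
L = N + t·(P−N) with t = -12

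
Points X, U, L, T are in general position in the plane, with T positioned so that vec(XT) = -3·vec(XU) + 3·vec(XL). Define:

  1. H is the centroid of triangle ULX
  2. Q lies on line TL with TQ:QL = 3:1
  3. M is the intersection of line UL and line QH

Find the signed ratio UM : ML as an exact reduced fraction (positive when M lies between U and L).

UM:ML = -5/4

Assign X = (0, 0), U = (1, 0), L = (0, 1), T = (-3, 3) — the answer is frame-independent, so this choice is without loss of generality.
1. H is the centroid of triangle ULX ⇒ H = (1/3, 1/3)
2. Q lies on line TL with TQ:QL = 3:1 ⇒ Q = (-3/4, 3/2)
3. M is the intersection of line UL and line QH ⇒ M = (-4, 5)
M = U + t·(L−U) with t = 5, so UM:ML = t:(1−t) = 5:-4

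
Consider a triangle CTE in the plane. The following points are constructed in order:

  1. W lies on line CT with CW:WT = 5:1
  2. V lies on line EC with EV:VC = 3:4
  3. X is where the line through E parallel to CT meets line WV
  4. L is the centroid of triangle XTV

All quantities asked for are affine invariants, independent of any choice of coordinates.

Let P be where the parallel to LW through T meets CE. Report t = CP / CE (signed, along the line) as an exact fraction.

t = 88/119

Set C = (0, 0), T = (1, 0), E = (0, 1); any affine frame gives the same invariant.
1. W lies on line CT with CW:WT = 5:1 ⇒ W = (5/6, 0)
2. V lies on line EC with EV:VC = 3:4 ⇒ V = (0, 4/7)
3. X is where the line through E parallel to CT meets line WV ⇒ X = (-5/8, 1)
4. L is the centroid of triangle XTV ⇒ L = (1/8, 11/21)
through T parallel to LW: direction (17/24, -11/21); meets CE at P = (0, 88/119)
P = C + t·(E−C) with t = 88/119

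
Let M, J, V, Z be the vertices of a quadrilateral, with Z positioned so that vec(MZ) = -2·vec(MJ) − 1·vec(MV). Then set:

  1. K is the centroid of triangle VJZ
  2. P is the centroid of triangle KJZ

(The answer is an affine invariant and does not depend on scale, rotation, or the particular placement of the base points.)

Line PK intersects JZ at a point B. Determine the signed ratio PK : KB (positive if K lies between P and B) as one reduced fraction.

PK:KB = -2/3

Assign M = (0, 0), J = (1, 0), V = (0, 1), Z = (-2, -1) — the answer is frame-independent, so this choice is without loss of generality.
1. K is the centroid of triangle VJZ ⇒ K = (-1/3, 0)
2. P is the centroid of triangle KJZ ⇒ P = (-4/9, -1/3)
line PK meets JZ at B = (-1/2, -1/2)
K = P + t·(B−P) with t = -2, so PK:KB = -2:3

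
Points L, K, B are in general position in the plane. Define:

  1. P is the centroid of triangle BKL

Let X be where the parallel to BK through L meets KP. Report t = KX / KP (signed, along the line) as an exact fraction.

t = 3

Work in coordinates with L = (0, 0), K = (1, 0), B = (0, 1).
1. P is the centroid of triangle BKL ⇒ P = (1/3, 1/3)
through L parallel to BK: direction (1, -1); meets KP at X = (-1, 1)
X = K + t·(P−K) with t = 3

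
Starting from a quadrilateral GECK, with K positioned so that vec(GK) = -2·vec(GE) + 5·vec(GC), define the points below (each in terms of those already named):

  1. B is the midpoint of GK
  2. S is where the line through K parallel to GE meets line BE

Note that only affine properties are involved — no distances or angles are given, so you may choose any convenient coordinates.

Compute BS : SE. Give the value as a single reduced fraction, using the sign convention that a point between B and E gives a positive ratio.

BS:SE = -1/2

Choose coordinates G = (0, 0), E = (1, 0), C = (0, 1), K = (-2, 5).
1. B is the midpoint of GK ⇒ B = (-1, 5/2)
2. S is where the line through K parallel to GE meets line BE ⇒ S = (-3, 5)
S = B + t·(E−B) with t = -1, so BS:SE = t:(1−t) = -1:2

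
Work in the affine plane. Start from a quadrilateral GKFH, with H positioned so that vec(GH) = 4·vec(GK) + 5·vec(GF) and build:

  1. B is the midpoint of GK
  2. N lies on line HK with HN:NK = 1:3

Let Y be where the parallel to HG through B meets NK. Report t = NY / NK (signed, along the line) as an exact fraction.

Set G = (0, 0), K = (1, 0), F = (0, 1), H = (4, 5); any affine frame gives the same invariant.
1. B is the midpoint of GK ⇒ B = (1/2, 0)
2. N lies on line HK with HN:NK = 1:3 ⇒ N = (13/4, 15/4)
through B parallel to HG: direction (-4, -5); meets NK at Y = (5/2, 5/2)
Y = N + t·(K−N) with t = 1/3

t = 1/3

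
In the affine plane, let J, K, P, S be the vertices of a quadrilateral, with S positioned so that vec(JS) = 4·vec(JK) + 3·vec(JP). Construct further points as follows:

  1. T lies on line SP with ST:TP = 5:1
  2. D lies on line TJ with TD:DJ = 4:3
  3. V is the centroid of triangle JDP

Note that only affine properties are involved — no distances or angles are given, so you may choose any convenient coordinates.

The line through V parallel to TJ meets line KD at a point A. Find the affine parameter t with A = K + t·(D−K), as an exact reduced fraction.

Assign J = (0, 0), K = (1, 0), P = (0, 1), S = (4, 3) — the answer is frame-independent, so this choice is without loss of generality.
1. T lies on line SP with ST:TP = 5:1 ⇒ T = (2/3, 4/3)
2. D lies on line TJ with TD:DJ = 4:3 ⇒ D = (2/7, 4/7)
3. V is the centroid of triangle JDP ⇒ V = (2/21, 11/21)
through V parallel to TJ: direction (-2/3, -4/3); meets KD at A = (1/6, 2/3)
A = K + t·(D−K) with t = 7/6

t = 7/6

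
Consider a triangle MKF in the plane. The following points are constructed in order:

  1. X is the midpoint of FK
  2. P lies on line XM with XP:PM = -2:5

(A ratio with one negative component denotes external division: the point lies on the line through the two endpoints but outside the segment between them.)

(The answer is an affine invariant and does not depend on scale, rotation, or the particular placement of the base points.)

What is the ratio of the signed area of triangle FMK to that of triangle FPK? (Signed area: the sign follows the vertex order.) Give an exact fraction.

Choose coordinates M = (0, 0), K = (1, 0), F = (0, 1).
1. X is the midpoint of FK ⇒ X = (1/2, 1/2)
2. P lies on line XM with XP:PM = -2:5 ⇒ P = (5/6, 5/6)
2·[FMK] = 1, 2·[FPK] = -2/3
[FMK]:[FPK] = 1:-2/3 = -3/2

[FMK]:[FPK] = -3/2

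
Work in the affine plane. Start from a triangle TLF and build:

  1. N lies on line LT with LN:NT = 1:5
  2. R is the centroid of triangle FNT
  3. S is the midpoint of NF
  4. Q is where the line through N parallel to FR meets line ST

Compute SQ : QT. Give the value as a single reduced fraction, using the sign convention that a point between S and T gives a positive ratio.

Assign T = (0, 0), L = (1, 0), F = (0, 1) — the answer is frame-independent, so this choice is without loss of generality.
1. N lies on line LT with LN:NT = 1:5 ⇒ N = (5/6, 0)
2. R is the centroid of triangle FNT ⇒ R = (5/18, 1/3)
3. S is the midpoint of NF ⇒ S = (5/12, 1/2)
4. Q is where the line through N parallel to FR meets line ST ⇒ Q = (5/9, 2/3)
Q = S + t·(T−S) with t = -1/3, so SQ:QT = t:(1−t) = -1/3:4/3

SQ:QT = -1/4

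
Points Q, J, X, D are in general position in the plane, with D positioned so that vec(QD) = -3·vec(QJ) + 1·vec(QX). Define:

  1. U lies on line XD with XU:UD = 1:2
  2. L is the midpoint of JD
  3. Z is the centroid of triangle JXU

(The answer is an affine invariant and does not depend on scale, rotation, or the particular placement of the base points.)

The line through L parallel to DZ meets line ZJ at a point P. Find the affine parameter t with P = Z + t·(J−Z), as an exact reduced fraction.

Set Q = (0, 0), J = (1, 0), X = (0, 1), D = (-3, 1); any affine frame gives the same invariant.
1. U lies on line XD with XU:UD = 1:2 ⇒ U = (-1, 1)
2. L is the midpoint of JD ⇒ L = (-1, 1/2)
3. Z is the centroid of triangle JXU ⇒ Z = (0, 2/3)
through L parallel to DZ: direction (3, -1/3); meets ZJ at P = (1/2, 1/3)
P = Z + t·(J−Z) with t = 1/2

t = 1/2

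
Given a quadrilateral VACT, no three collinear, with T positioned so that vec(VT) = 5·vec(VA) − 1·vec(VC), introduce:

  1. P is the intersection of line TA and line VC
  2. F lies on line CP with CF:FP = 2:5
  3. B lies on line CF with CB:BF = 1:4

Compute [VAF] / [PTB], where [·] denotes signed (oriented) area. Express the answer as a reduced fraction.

[VAF]:[PTB] = 2/9

Work in coordinates with V = (0, 0), A = (1, 0), C = (0, 1), T = (5, -1).
1. P is the intersection of line TA and line VC ⇒ P = (0, 1/4)
2. F lies on line CP with CF:FP = 2:5 ⇒ F = (0, 11/14)
3. B lies on line CF with CB:BF = 1:4 ⇒ B = (0, 67/70)
2·[VAF] = 11/14, 2·[PTB] = 99/28
[VAF]:[PTB] = 11/14:99/28 = 2/9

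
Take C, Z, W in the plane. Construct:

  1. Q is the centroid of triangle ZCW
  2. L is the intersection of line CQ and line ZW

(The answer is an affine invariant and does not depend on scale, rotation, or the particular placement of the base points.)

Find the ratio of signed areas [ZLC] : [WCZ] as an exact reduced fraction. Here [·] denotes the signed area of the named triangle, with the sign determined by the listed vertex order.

[ZLC]:[WCZ] = 1/2

Assign C = (0, 0), Z = (1, 0), W = (0, 1) — the answer is frame-independent, so this choice is without loss of generality.
1. Q is the centroid of triangle ZCW ⇒ Q = (1/3, 1/3)
2. L is the intersection of line CQ and line ZW ⇒ L = (1/2, 1/2)
2·[ZLC] = 1/2, 2·[WCZ] = 1
[ZLC]:[WCZ] = 1/2:1 = 1/2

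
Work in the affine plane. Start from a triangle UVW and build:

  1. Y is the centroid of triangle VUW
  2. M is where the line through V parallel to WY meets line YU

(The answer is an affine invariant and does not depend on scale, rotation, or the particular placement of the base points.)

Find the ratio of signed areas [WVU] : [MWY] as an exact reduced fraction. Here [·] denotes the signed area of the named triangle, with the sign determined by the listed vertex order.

[WVU]:[MWY] = -3

Set U = (0, 0), V = (1, 0), W = (0, 1); any affine frame gives the same invariant.
1. Y is the centroid of triangle VUW ⇒ Y = (1/3, 1/3)
2. M is where the line through V parallel to WY meets line YU ⇒ M = (2/3, 2/3)
2·[WVU] = -1, 2·[MWY] = 1/3
[WVU]:[MWY] = -1:1/3 = -3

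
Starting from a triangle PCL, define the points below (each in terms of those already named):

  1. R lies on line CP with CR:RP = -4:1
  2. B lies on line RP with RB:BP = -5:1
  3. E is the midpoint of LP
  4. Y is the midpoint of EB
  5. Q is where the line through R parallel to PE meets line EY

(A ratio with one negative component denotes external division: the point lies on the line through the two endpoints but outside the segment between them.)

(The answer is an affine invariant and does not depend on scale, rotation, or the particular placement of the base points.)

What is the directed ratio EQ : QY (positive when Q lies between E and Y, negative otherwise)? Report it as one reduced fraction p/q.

EQ:QY = -8/9

Choose coordinates P = (0, 0), C = (1, 0), L = (0, 1).
1. R lies on line CP with CR:RP = -4:1 ⇒ R = (-1/3, 0)
2. B lies on line RP with RB:BP = -5:1 ⇒ B = (1/12, 0)
3. E is the midpoint of LP ⇒ E = (0, 1/2)
4. Y is the midpoint of EB ⇒ Y = (1/24, 1/4)
5. Q is where the line through R parallel to PE meets line EY ⇒ Q = (-1/3, 5/2)
Q = E + t·(Y−E) with t = -8, so EQ:QY = t:(1−t) = -8:9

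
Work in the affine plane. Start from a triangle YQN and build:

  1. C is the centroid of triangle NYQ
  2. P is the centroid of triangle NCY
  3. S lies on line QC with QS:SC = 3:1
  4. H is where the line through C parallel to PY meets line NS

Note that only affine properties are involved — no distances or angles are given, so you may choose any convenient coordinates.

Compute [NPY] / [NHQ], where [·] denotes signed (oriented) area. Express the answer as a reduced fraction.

Assign Y = (0, 0), Q = (1, 0), N = (0, 1) — the answer is frame-independent, so this choice is without loss of generality.
1. C is the centroid of triangle NYQ ⇒ C = (1/3, 1/3)
2. P is the centroid of triangle NCY ⇒ P = (1/9, 4/9)
3. S lies on line QC with QS:SC = 3:1 ⇒ S = (1/2, 1/4)
4. H is where the line through C parallel to PY meets line NS ⇒ H = (4/11, 5/11)
2·[NPY] = -1/9, 2·[NHQ] = 2/11
[NPY]:[NHQ] = -1/9:2/11 = -11/18

[NPY]:[NHQ] = -11/18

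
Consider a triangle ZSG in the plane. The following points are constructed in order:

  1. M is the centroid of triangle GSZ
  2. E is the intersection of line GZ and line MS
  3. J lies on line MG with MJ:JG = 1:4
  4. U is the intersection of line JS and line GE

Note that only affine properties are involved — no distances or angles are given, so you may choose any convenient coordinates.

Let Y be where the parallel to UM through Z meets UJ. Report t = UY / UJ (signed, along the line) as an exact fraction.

t = -35/4

Set Z = (0, 0), S = (1, 0), G = (0, 1); any affine frame gives the same invariant.
1. M is the centroid of triangle GSZ ⇒ M = (1/3, 1/3)
2. E is the intersection of line GZ and line MS ⇒ E = (0, 1/2)
3. J lies on line MG with MJ:JG = 1:4 ⇒ J = (4/15, 7/15)
4. U is the intersection of line JS and line GE ⇒ U = (0, 7/11)
through Z parallel to UM: direction (1/3, -10/33); meets UJ at Y = (-7/3, 70/33)
Y = U + t·(J−U) with t = -35/4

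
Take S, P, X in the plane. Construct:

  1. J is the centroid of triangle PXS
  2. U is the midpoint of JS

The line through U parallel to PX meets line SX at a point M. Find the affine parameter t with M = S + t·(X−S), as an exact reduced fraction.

Assign S = (0, 0), P = (1, 0), X = (0, 1) — the answer is frame-independent, so this choice is without loss of generality.
1. J is the centroid of triangle PXS ⇒ J = (1/3, 1/3)
2. U is the midpoint of JS ⇒ U = (1/6, 1/6)
through U parallel to PX: direction (-1, 1); meets SX at M = (0, 1/3)
M = S + t·(X−S) with t = 1/3

t = 1/3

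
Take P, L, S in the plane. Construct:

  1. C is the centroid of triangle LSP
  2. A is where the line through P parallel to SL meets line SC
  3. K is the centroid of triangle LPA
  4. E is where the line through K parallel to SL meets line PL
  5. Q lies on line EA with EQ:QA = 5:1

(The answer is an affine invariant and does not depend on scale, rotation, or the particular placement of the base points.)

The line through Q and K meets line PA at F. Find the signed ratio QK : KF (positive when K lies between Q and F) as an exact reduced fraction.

Assign P = (0, 0), L = (1, 0), S = (0, 1) — the answer is frame-independent, so this choice is without loss of generality.
1. C is the centroid of triangle LSP ⇒ C = (1/3, 1/3)
2. A is where the line through P parallel to SL meets line SC ⇒ A = (1, -1)
3. K is the centroid of triangle LPA ⇒ K = (2/3, -1/3)
4. E is where the line through K parallel to SL meets line PL ⇒ E = (1/3, 0)
5. Q lies on line EA with EQ:QA = 5:1 ⇒ Q = (8/9, -5/6)
line QK meets PA at F = (14/15, -14/15)
K = Q + t·(F−Q) with t = -5, so QK:KF = -5:6

QK:KF = -5/6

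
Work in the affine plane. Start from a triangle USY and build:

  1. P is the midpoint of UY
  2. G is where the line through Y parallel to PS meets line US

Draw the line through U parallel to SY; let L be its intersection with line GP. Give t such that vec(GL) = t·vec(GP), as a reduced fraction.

Work in coordinates with U = (0, 0), S = (1, 0), Y = (0, 1).
1. P is the midpoint of UY ⇒ P = (0, 1/2)
2. G is where the line through Y parallel to PS meets line US ⇒ G = (2, 0)
through U parallel to SY: direction (-1, 1); meets GP at L = (-2/3, 2/3)
L = G + t·(P−G) with t = 4/3

t = 4/3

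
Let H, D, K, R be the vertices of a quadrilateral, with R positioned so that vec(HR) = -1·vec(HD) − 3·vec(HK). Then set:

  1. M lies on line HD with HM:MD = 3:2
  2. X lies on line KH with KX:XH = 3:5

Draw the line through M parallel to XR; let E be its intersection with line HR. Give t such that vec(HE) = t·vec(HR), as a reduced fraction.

t = -87/25

Assign H = (0, 0), D = (1, 0), K = (0, 1), R = (-1, -3) — the answer is frame-independent, so this choice is without loss of generality.
1. M lies on line HD with HM:MD = 3:2 ⇒ M = (3/5, 0)
2. X lies on line KH with KX:XH = 3:5 ⇒ X = (0, 5/8)
through M parallel to XR: direction (-1, -29/8); meets HR at E = (87/25, 261/25)
E = H + t·(R−H) with t = -87/25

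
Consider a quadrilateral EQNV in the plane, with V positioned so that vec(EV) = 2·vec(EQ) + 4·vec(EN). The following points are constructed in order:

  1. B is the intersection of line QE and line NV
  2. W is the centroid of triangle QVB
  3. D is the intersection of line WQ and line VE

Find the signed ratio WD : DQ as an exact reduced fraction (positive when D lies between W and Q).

Set E = (0, 0), Q = (1, 0), N = (0, 1), V = (2, 4); any affine frame gives the same invariant.
1. B is the intersection of line QE and line NV ⇒ B = (-2/3, 0)
2. W is the centroid of triangle QVB ⇒ W = (7/9, 4/3)
3. D is the intersection of line WQ and line VE ⇒ D = (3/4, 3/2)
D = W + t·(Q−W) with t = -1/8, so WD:DQ = t:(1−t) = -1/8:9/8

WD:DQ = -1/9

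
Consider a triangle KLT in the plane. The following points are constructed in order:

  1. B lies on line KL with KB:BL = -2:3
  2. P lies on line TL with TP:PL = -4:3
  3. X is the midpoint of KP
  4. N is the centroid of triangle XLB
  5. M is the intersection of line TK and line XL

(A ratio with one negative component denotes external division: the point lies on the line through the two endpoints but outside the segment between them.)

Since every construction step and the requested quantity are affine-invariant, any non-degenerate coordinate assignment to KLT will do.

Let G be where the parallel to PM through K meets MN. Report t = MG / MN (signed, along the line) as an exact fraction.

t = 12/13

Assign K = (0, 0), L = (1, 0), T = (0, 1) — the answer is frame-independent, so this choice is without loss of generality.
1. B lies on line KL with KB:BL = -2:3 ⇒ B = (-2, 0)
2. P lies on line TL with TP:PL = -4:3 ⇒ P = (4, -3)
3. X is the midpoint of KP ⇒ X = (2, -3/2)
4. N is the centroid of triangle XLB ⇒ N = (1/3, -1/2)
5. M is the intersection of line TK and line XL ⇒ M = (0, 3/2)
through K parallel to PM: direction (-4, 9/2); meets MN at G = (4/13, -9/26)
G = M + t·(N−M) with t = 12/13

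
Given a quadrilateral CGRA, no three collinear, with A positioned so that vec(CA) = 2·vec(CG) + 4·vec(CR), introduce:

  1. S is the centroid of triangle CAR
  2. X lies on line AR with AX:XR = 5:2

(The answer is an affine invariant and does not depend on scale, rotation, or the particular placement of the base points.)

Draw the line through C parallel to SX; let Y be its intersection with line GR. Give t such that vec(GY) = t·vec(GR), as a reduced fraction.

t = 2

Assign C = (0, 0), G = (1, 0), R = (0, 1), A = (2, 4) — the answer is frame-independent, so this choice is without loss of generality.
1. S is the centroid of triangle CAR ⇒ S = (2/3, 5/3)
2. X lies on line AR with AX:XR = 5:2 ⇒ X = (4/7, 13/7)
through C parallel to SX: direction (-2/21, 4/21); meets GR at Y = (-1, 2)
Y = G + t·(R−G) with t = 2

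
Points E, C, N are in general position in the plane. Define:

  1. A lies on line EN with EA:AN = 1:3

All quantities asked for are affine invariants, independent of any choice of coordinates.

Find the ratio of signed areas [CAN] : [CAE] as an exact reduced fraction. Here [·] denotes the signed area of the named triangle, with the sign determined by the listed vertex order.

Assign E = (0, 0), C = (1, 0), N = (0, 1) — the answer is frame-independent, so this choice is without loss of generality.
1. A lies on line EN with EA:AN = 1:3 ⇒ A = (0, 1/4)
2·[CAN] = -3/4, 2·[CAE] = 1/4
[CAN]:[CAE] = -3/4:1/4 = -3

[CAN]:[CAE] = -3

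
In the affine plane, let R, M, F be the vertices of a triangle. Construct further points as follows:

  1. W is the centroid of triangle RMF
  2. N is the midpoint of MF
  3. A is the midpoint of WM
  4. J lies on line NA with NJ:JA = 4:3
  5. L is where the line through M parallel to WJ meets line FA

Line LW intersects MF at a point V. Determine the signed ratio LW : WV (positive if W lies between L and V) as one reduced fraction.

LW:WV = -7/17

Choose coordinates R = (0, 0), M = (1, 0), F = (0, 1).
1. W is the centroid of triangle RMF ⇒ W = (1/3, 1/3)
2. N is the midpoint of MF ⇒ N = (1/2, 1/2)
3. A is the midpoint of WM ⇒ A = (2/3, 1/6)
4. J lies on line NA with NJ:JA = 4:3 ⇒ J = (25/42, 13/42)
5. L is where the line through M parallel to WJ meets line FA ⇒ L = (40/51, 1/51)
line LW meets MF at V = (10/7, -3/7)
W = L + t·(V−L) with t = -7/10, so LW:WV = -7/10:17/10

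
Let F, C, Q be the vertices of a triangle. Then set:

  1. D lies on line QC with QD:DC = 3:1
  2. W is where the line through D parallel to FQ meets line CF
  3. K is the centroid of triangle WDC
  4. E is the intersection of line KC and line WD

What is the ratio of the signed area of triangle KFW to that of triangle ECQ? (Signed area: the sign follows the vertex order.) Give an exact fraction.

Assign F = (0, 0), C = (1, 0), Q = (0, 1) — the answer is frame-independent, so this choice is without loss of generality.
1. D lies on line QC with QD:DC = 3:1 ⇒ D = (3/4, 1/4)
2. W is where the line through D parallel to FQ meets line CF ⇒ W = (3/4, 0)
3. K is the centroid of triangle WDC ⇒ K = (5/6, 1/12)
4. E is the intersection of line KC and line WD ⇒ E = (3/4, 1/8)
2·[KFW] = 1/16, 2·[ECQ] = 1/8
[KFW]:[ECQ] = 1/16:1/8 = 1/2

[KFW]:[ECQ] = 1/2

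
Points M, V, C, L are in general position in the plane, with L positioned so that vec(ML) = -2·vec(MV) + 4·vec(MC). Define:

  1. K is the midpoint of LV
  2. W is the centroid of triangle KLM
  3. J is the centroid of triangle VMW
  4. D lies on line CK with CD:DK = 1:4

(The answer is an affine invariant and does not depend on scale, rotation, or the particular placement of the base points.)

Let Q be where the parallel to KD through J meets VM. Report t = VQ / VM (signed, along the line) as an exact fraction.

Choose coordinates M = (0, 0), V = (1, 0), C = (0, 1), L = (-2, 4).
1. K is the midpoint of LV ⇒ K = (-1/2, 2)
2. W is the centroid of triangle KLM ⇒ W = (-5/6, 2)
3. J is the centroid of triangle VMW ⇒ J = (1/18, 2/3)
4. D lies on line CK with CD:DK = 1:4 ⇒ D = (-1/10, 6/5)
through J parallel to KD: direction (2/5, -4/5); meets VM at Q = (7/18, 0)
Q = V + t·(M−V) with t = 11/18

t = 11/18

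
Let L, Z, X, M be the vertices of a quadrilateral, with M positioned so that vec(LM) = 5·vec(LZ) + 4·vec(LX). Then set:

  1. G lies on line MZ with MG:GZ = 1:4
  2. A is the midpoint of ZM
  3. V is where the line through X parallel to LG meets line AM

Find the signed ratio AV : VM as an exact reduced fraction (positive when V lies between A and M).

Set L = (0, 0), Z = (1, 0), X = (0, 1), M = (5, 4); any affine frame gives the same invariant.
1. G lies on line MZ with MG:GZ = 1:4 ⇒ G = (21/5, 16/5)
2. A is the midpoint of ZM ⇒ A = (3, 2)
3. V is where the line through X parallel to LG meets line AM ⇒ V = (42/5, 37/5)
V = A + t·(M−A) with t = 27/10, so AV:VM = t:(1−t) = 27/10:-17/10

AV:VM = -27/17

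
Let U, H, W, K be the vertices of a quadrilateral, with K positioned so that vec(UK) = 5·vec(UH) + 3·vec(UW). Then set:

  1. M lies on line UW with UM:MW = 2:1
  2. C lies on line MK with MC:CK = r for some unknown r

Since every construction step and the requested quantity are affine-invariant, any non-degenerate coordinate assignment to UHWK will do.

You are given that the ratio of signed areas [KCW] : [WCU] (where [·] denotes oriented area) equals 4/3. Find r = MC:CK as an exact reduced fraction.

r = 1/4

Assign U = (0, 0), H = (1, 0), W = (0, 1), K = (5, 3) — the answer is frame-independent, so this choice is without loss of generality.
1. M lies on line UW with UM:MW = 2:1 ⇒ M = (0, 2/3)
2. With MC:CK = r, write λ = r/(r+1) so C = M + λ·(K−M); C is affine-linear in λ
Every point depending on C is an affine combination of C and λ-independent points, so each such coordinate is linear in λ; the λ² term in each signed area is a multiple of (K−M)×(K−M) = 0, so 2·[KCW] and 2·[WCU] are each linear in λ. Evaluating at λ=0 and λ=1:
  2·[KCW] = 5/3·λ − 5/3,   2·[WCU] = -5·λ
So [KCW]:[WCU] = (5/3·λ − 5/3) / (-5·λ). Setting this equal to 4/3:
  5/3·λ − 5/3 = 4/3·(-5·λ)  ⇒  λ = 1/5
Then r = λ/(1−λ) = (1/5)/(4/5) = 1/4. Check: with r = 1/4, C = (1, 17/15) and [KCW]:[WCU] = 4/3 as required.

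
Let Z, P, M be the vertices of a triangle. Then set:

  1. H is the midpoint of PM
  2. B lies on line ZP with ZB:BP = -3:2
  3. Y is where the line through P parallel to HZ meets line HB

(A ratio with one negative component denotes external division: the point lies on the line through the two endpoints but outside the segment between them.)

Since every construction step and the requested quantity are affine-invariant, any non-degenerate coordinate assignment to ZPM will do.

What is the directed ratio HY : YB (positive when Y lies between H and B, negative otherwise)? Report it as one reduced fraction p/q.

Assign Z = (0, 0), P = (1, 0), M = (0, 1) — the answer is frame-independent, so this choice is without loss of generality.
1. H is the midpoint of PM ⇒ H = (1/2, 1/2)
2. B lies on line ZP with ZB:BP = -3:2 ⇒ B = (3, 0)
3. Y is where the line through P parallel to HZ meets line HB ⇒ Y = (4/3, 1/3)
Y = H + t·(B−H) with t = 1/3, so HY:YB = t:(1−t) = 1/3:2/3

HY:YB = 1/2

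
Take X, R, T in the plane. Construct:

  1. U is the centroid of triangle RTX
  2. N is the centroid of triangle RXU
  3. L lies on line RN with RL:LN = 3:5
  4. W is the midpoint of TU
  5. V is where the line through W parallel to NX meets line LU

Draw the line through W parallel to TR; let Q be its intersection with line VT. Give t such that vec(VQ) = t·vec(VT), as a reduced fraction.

t = 25/38

Assign X = (0, 0), R = (1, 0), T = (0, 1) — the answer is frame-independent, so this choice is without loss of generality.
1. U is the centroid of triangle RTX ⇒ U = (1/3, 1/3)
2. N is the centroid of triangle RXU ⇒ N = (4/9, 1/9)
3. L lies on line RN with RL:LN = 3:5 ⇒ L = (19/24, 1/24)
4. W is the midpoint of TU ⇒ W = (1/6, 2/3)
5. V is where the line through W parallel to NX meets line LU ⇒ V = (-7/78, 47/78)
through W parallel to TR: direction (1, -1); meets VT at Q = (-7/228, 197/228)
Q = V + t·(T−V) with t = 25/38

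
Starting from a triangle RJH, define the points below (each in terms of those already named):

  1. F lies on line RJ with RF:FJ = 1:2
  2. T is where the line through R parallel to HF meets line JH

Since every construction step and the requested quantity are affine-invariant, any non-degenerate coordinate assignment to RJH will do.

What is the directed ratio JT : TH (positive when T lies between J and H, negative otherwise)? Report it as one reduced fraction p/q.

Work in coordinates with R = (0, 0), J = (1, 0), H = (0, 1).
1. F lies on line RJ with RF:FJ = 1:2 ⇒ F = (1/3, 0)
2. T is where the line through R parallel to HF meets line JH ⇒ T = (-1/2, 3/2)
T = J + t·(H−J) with t = 3/2, so JT:TH = t:(1−t) = 3/2:-1/2

JT:TH = -3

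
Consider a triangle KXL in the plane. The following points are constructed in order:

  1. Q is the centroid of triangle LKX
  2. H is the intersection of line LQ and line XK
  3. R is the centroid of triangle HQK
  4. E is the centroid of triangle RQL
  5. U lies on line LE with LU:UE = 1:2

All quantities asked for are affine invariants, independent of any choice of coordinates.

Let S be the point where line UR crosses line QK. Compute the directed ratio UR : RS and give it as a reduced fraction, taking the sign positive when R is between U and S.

Assign K = (0, 0), X = (1, 0), L = (0, 1) — the answer is frame-independent, so this choice is without loss of generality.
1. Q is the centroid of triangle LKX ⇒ Q = (1/3, 1/3)
2. H is the intersection of line LQ and line XK ⇒ H = (1/2, 0)
3. R is the centroid of triangle HQK ⇒ R = (5/18, 1/9)
4. E is the centroid of triangle RQL ⇒ E = (11/54, 13/27)
5. U lies on line LE with LU:UE = 1:2 ⇒ U = (11/162, 67/81)
line UR meets QK at S = (6/25, 6/25)
R = U + t·(S−U) with t = 50/41, so UR:RS = 50/41:-9/41

UR:RS = -50/9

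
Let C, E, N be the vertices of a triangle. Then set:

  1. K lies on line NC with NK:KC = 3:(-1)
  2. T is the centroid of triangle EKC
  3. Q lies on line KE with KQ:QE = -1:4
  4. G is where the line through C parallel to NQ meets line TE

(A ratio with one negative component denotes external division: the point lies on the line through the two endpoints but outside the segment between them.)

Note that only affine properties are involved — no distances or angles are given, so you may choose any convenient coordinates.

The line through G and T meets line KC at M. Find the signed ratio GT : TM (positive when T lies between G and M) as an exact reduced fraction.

Assign C = (0, 0), E = (1, 0), N = (0, 1) — the answer is frame-independent, so this choice is without loss of generality.
1. K lies on line NC with NK:KC = 3:(-1) ⇒ K = (0, -1/2)
2. T is the centroid of triangle EKC ⇒ T = (1/3, -1/6)
3. Q lies on line KE with KQ:QE = -1:4 ⇒ Q = (-1/3, -2/3)
4. G is where the line through C parallel to NQ meets line TE ⇒ G = (-1/19, -5/19)
line GT meets KC at M = (0, -1/4)
T = G + t·(M−G) with t = 22/3, so GT:TM = 22/3:-19/3

GT:TM = -22/19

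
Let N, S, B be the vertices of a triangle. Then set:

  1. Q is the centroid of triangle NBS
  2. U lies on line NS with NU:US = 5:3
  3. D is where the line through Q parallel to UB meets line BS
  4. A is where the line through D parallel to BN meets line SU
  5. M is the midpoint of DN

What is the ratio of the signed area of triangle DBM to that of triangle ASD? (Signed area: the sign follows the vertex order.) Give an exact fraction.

Work in coordinates with N = (0, 0), S = (1, 0), B = (0, 1).
1. Q is the centroid of triangle NBS ⇒ Q = (1/3, 1/3)
2. U lies on line NS with NU:US = 5:3 ⇒ U = (5/8, 0)
3. D is where the line through Q parallel to UB meets line BS ⇒ D = (-2/9, 11/9)
4. A is where the line through D parallel to BN meets line SU ⇒ A = (-2/9, 0)
5. M is the midpoint of DN ⇒ M = (-1/9, 11/18)
2·[DBM] = -1/9, 2·[ASD] = 121/81
[DBM]:[ASD] = -1/9:121/81 = -9/121

[DBM]:[ASD] = -9/121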